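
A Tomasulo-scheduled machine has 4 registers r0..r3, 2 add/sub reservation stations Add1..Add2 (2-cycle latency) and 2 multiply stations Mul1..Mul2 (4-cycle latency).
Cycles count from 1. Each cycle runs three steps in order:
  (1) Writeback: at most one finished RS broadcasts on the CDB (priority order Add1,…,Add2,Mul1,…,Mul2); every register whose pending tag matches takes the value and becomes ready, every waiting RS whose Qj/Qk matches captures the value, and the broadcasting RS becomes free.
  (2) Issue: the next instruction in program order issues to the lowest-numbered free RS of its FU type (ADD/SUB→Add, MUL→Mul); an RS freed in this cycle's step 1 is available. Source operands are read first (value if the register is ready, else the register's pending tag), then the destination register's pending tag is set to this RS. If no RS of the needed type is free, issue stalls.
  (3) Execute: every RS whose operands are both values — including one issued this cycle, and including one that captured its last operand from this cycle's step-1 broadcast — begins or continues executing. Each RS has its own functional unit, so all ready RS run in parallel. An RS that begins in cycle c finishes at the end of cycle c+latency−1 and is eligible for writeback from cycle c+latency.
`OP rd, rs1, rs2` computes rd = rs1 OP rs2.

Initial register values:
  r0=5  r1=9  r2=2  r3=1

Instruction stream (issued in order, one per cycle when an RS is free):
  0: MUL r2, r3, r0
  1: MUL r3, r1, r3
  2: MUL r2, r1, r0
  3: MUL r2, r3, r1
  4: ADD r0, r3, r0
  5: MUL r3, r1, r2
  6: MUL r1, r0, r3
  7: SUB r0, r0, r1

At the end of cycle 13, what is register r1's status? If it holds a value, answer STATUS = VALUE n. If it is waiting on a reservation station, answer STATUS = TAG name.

STATUS = TAG Mul2

c1: issue MUL r2<-Mul1 | r0:5,r1:9,r2:Mul1,r3:1
c2: issue MUL r3<-Mul2 | r0:5,r1:9,r2:Mul1,r3:Mul2
c3: stall | r0:5,r1:9,r2:Mul1,r3:Mul2
c4: stall | r0:5,r1:9,r2:Mul1,r3:Mul2
c5: CDB Mul1=5; issue MUL r2<-Mul1 | r0:5,r1:9,r2:Mul1,r3:Mul2
c6: CDB Mul2=9; issue MUL r2<-Mul2 | r0:5,r1:9,r2:Mul2,r3:9
c7: issue ADD r0<-Add1 | r0:Add1,r1:9,r2:Mul2,r3:9
c8: stall | r0:Add1,r1:9,r2:Mul2,r3:9
c9: CDB Add1=14; stall | r0:14,r1:9,r2:Mul2,r3:9
c10: CDB Mul1=45; issue MUL r3<-Mul1 | r0:14,r1:9,r2:Mul2,r3:Mul1
c11: CDB Mul2=81; issue MUL r1<-Mul2 | r0:14,r1:Mul2,r2:81,r3:Mul1
c12: issue SUB r0<-Add1 | r0:Add1,r1:Mul2,r2:81,r3:Mul1
c13: - | r0:Add1,r1:Mul2,r2:81,r3:Mul1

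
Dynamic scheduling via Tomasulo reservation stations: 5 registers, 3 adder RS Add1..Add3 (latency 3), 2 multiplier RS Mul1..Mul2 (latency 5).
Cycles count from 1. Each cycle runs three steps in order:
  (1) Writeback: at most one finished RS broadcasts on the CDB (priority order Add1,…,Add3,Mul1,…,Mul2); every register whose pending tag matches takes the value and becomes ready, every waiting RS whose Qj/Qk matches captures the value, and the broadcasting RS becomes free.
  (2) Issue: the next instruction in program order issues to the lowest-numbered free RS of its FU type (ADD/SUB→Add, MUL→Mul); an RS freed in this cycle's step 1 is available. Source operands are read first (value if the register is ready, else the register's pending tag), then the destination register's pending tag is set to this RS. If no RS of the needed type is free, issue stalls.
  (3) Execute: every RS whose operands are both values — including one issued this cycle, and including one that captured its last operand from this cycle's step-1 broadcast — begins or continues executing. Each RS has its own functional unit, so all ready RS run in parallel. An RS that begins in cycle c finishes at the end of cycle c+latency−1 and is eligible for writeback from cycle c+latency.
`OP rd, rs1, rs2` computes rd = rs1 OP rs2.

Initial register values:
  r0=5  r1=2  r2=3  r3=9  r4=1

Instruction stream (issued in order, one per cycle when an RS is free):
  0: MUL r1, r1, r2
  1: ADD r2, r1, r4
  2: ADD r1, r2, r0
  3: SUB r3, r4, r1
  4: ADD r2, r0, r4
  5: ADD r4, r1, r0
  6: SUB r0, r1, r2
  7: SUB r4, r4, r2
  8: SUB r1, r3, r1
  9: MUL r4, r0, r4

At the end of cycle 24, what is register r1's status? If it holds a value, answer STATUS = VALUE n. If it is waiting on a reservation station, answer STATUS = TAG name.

STATUS = VALUE -23

  c1: issue MUL r1<-Mul1  regs: r0:5,r1:Mul1,r2:3,r3:9,r4:1
  c2: issue ADD r2<-Add1  regs: r0:5,r1:Mul1,r2:Add1,r3:9,r4:1
  c3: issue ADD r1<-Add2  regs: r0:5,r1:Add2,r2:Add1,r3:9,r4:1
  c4: issue SUB r3<-Add3  regs: r0:5,r1:Add2,r2:Add1,r3:Add3,r4:1
  c5: stall  regs: r0:5,r1:Add2,r2:Add1,r3:Add3,r4:1
  c6: CDB Mul1=6; stall  regs: r0:5,r1:Add2,r2:Add1,r3:Add3,r4:1
  c7: stall  regs: r0:5,r1:Add2,r2:Add1,r3:Add3,r4:1
  c8: stall  regs: r0:5,r1:Add2,r2:Add1,r3:Add3,r4:1
  c9: CDB Add1=7; issue ADD r2<-Add1  regs: r0:5,r1:Add2,r2:Add1,r3:Add3,r4:1
  c10: stall  regs: r0:5,r1:Add2,r2:Add1,r3:Add3,r4:1
  c11: stall  regs: r0:5,r1:Add2,r2:Add1,r3:Add3,r4:1
  c12: CDB Add1=6; issue ADD r4<-Add1  regs: r0:5,r1:Add2,r2:6,r3:Add3,r4:Add1
  c13: CDB Add2=12; issue SUB r0<-Add2  regs: r0:Add2,r1:12,r2:6,r3:Add3,r4:Add1
  c14: stall  regs: r0:Add2,r1:12,r2:6,r3:Add3,r4:Add1
  c15: stall  regs: r0:Add2,r1:12,r2:6,r3:Add3,r4:Add1
  c16: CDB Add1=17; issue SUB r4<-Add1  regs: r0:Add2,r1:12,r2:6,r3:Add3,r4:Add1
  c17: CDB Add2=6; issue SUB r1<-Add2  regs: r0:6,r1:Add2,r2:6,r3:Add3,r4:Add1
  c18: CDB Add3=-11; issue MUL r4<-Mul1  regs: r0:6,r1:Add2,r2:6,r3:-11,r4:Mul1
  c19: CDB Add1=11  regs: r0:6,r1:Add2,r2:6,r3:-11,r4:Mul1
  c20: -  regs: r0:6,r1:Add2,r2:6,r3:-11,r4:Mul1
  c21: CDB Add2=-23  regs: r0:6,r1:-23,r2:6,r3:-11,r4:Mul1
  c22: -  regs: r0:6,r1:-23,r2:6,r3:-11,r4:Mul1
  c23: -  regs: r0:6,r1:-23,r2:6,r3:-11,r4:Mul1
  c24: CDB Mul1=66  regs: r0:6,r1:-23,r2:6,r3:-11,r4:66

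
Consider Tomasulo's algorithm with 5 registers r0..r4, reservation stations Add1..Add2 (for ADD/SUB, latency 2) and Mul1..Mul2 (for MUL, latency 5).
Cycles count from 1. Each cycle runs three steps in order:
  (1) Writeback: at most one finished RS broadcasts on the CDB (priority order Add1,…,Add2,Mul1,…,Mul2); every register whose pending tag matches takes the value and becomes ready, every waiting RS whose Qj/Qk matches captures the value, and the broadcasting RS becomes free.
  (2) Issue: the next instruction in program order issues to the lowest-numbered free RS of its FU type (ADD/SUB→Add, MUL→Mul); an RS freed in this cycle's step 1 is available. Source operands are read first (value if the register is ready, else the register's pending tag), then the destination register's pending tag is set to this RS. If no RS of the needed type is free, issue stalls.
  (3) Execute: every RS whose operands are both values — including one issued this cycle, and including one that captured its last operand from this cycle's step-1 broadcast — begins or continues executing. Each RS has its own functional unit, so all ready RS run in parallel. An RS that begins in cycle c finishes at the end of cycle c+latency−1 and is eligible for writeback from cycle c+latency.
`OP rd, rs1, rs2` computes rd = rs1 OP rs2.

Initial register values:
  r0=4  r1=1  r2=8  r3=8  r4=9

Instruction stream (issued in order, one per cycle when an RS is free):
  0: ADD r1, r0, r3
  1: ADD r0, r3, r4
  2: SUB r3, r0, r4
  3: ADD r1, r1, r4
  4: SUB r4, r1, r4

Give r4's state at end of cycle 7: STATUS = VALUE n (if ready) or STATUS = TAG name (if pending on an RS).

STATUS = TAG Add1

cycle 1: issue ADD r1<-Add1 // r0:4,r1:Add1,r2:8,r3:8,r4:9
cycle 2: issue ADD r0<-Add2 // r0:Add2,r1:Add1,r2:8,r3:8,r4:9
cycle 3: CDB Add1=12; issue SUB r3<-Add1 // r0:Add2,r1:12,r2:8,r3:Add1,r4:9
cycle 4: CDB Add2=17; issue ADD r1<-Add2 // r0:17,r1:Add2,r2:8,r3:Add1,r4:9
cycle 5: stall // r0:17,r1:Add2,r2:8,r3:Add1,r4:9
cycle 6: CDB Add1=8; issue SUB r4<-Add1 // r0:17,r1:Add2,r2:8,r3:8,r4:Add1
cycle 7: CDB Add2=21 // r0:17,r1:21,r2:8,r3:8,r4:Add1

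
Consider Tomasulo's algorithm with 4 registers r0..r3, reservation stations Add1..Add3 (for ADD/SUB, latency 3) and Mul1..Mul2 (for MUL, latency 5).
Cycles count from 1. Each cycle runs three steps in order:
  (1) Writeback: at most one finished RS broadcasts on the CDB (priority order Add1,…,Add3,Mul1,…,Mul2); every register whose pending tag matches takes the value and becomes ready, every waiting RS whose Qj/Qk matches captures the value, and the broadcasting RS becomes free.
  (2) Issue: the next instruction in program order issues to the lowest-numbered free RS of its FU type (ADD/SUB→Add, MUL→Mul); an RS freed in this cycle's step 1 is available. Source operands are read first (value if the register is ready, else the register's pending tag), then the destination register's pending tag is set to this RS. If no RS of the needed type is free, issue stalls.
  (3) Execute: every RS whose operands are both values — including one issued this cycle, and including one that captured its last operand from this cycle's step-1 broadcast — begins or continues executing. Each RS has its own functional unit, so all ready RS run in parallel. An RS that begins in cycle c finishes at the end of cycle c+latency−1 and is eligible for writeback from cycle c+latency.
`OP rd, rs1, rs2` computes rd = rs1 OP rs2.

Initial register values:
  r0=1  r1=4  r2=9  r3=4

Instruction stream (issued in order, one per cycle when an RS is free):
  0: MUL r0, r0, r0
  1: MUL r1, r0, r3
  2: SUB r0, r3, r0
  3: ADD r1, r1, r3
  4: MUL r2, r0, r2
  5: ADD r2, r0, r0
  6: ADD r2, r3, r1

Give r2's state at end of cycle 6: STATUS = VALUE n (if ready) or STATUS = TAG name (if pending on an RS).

STATUS = TAG Mul1

  c1: issue MUL r0<-Mul1  regs: r0:Mul1,r1:4,r2:9,r3:4
  c2: issue MUL r1<-Mul2  regs: r0:Mul1,r1:Mul2,r2:9,r3:4
  c3: issue SUB r0<-Add1  regs: r0:Add1,r1:Mul2,r2:9,r3:4
  c4: issue ADD r1<-Add2  regs: r0:Add1,r1:Add2,r2:9,r3:4
  c5: stall  regs: r0:Add1,r1:Add2,r2:9,r3:4
  c6: CDB Mul1=1; issue MUL r2<-Mul1  regs: r0:Add1,r1:Add2,r2:Mul1,r3:4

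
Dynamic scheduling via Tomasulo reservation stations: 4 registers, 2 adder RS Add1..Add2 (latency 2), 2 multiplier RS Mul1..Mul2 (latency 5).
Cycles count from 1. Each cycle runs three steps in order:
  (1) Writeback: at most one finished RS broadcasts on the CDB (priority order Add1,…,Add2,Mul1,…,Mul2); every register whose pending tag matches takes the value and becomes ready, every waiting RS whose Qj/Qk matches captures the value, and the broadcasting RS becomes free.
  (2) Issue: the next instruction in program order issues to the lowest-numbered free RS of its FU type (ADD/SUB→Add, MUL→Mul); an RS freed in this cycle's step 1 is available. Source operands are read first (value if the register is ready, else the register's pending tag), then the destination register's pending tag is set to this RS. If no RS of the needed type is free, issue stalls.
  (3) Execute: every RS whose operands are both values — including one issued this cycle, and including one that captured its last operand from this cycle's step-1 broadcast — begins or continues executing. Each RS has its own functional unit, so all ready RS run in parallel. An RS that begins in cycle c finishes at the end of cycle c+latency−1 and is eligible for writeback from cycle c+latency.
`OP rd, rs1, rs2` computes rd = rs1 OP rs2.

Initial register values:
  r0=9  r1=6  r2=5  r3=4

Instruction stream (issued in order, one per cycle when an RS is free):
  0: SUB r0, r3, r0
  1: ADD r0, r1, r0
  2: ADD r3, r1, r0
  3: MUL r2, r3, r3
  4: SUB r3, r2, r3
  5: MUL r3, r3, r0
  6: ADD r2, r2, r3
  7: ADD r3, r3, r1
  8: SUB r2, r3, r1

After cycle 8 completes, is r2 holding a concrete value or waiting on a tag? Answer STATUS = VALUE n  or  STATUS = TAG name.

  c1: issue SUB r0<-Add1  regs: r0:Add1,r1:6,r2:5,r3:4
  c2: issue ADD r0<-Add2  regs: r0:Add2,r1:6,r2:5,r3:4
  c3: CDB Add1=-5; issue ADD r3<-Add1  regs: r0:Add2,r1:6,r2:5,r3:Add1
  c4: issue MUL r2<-Mul1  regs: r0:Add2,r1:6,r2:Mul1,r3:Add1
  c5: CDB Add2=1; issue SUB r3<-Add2  regs: r0:1,r1:6,r2:Mul1,r3:Add2
  c6: issue MUL r3<-Mul2  regs: r0:1,r1:6,r2:Mul1,r3:Mul2
  c7: CDB Add1=7; issue ADD r2<-Add1  regs: r0:1,r1:6,r2:Add1,r3:Mul2
  c8: stall  regs: r0:1,r1:6,r2:Add1,r3:Mul2

STATUS = TAG Add1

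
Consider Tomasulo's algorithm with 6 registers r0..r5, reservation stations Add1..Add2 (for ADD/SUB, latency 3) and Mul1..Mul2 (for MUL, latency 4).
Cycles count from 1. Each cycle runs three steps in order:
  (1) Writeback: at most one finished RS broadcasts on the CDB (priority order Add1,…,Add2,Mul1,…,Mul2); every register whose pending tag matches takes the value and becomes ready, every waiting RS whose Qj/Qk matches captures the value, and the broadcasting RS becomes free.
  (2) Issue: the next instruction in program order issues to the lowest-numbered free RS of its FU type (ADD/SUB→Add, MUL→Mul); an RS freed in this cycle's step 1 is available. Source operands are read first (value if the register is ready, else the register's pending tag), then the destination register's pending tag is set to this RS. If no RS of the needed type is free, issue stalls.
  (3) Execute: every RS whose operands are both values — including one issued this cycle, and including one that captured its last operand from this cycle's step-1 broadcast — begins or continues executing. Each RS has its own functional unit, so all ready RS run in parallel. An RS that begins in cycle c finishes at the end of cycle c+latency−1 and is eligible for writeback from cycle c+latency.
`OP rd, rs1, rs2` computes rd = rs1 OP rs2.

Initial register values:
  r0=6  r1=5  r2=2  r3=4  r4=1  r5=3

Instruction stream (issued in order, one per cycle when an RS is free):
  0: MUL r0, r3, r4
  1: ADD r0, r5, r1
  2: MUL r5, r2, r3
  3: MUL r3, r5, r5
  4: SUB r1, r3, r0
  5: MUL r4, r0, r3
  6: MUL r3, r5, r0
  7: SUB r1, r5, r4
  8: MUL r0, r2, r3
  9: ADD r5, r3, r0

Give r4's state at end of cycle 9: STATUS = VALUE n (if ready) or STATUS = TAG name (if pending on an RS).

c1: issue MUL r0<-Mul1 | r0:Mul1,r1:5,r2:2,r3:4,r4:1,r5:3
c2: issue ADD r0<-Add1 | r0:Add1,r1:5,r2:2,r3:4,r4:1,r5:3
c3: issue MUL r5<-Mul2 | r0:Add1,r1:5,r2:2,r3:4,r4:1,r5:Mul2
c4: stall | r0:Add1,r1:5,r2:2,r3:4,r4:1,r5:Mul2
c5: CDB Add1=8; stall | r0:8,r1:5,r2:2,r3:4,r4:1,r5:Mul2
c6: CDB Mul1=4; issue MUL r3<-Mul1 | r0:8,r1:5,r2:2,r3:Mul1,r4:1,r5:Mul2
c7: CDB Mul2=8; issue SUB r1<-Add1 | r0:8,r1:Add1,r2:2,r3:Mul1,r4:1,r5:8
c8: issue MUL r4<-Mul2 | r0:8,r1:Add1,r2:2,r3:Mul1,r4:Mul2,r5:8
c9: stall | r0:8,r1:Add1,r2:2,r3:Mul1,r4:Mul2,r5:8

STATUS = TAG Mul2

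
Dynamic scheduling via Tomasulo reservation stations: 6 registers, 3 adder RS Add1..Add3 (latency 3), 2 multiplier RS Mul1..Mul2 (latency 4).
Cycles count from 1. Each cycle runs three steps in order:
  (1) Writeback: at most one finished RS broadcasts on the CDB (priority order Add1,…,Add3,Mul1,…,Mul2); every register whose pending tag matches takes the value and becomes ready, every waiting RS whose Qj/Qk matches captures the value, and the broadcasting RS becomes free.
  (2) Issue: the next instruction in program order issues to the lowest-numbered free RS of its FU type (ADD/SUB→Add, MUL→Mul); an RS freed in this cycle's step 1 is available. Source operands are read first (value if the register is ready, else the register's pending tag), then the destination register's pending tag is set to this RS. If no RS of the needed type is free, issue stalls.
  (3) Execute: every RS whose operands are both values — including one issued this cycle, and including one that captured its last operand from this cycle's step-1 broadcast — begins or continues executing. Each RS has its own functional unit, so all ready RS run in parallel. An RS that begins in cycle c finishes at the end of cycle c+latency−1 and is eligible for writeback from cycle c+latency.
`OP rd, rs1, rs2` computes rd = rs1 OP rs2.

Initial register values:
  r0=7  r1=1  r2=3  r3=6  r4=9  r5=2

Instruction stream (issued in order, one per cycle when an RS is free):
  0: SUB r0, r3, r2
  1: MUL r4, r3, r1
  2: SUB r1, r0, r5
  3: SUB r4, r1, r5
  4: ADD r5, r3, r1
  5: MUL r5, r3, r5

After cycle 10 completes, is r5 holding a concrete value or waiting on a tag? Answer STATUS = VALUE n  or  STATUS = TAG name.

  c1: issue SUB r0<-Add1  regs: r0:Add1,r1:1,r2:3,r3:6,r4:9,r5:2
  c2: issue MUL r4<-Mul1  regs: r0:Add1,r1:1,r2:3,r3:6,r4:Mul1,r5:2
  c3: issue SUB r1<-Add2  regs: r0:Add1,r1:Add2,r2:3,r3:6,r4:Mul1,r5:2
  c4: CDB Add1=3; issue SUB r4<-Add1  regs: r0:3,r1:Add2,r2:3,r3:6,r4:Add1,r5:2
  c5: issue ADD r5<-Add3  regs: r0:3,r1:Add2,r2:3,r3:6,r4:Add1,r5:Add3
  c6: CDB Mul1=6; issue MUL r5<-Mul1  regs: r0:3,r1:Add2,r2:3,r3:6,r4:Add1,r5:Mul1
  c7: CDB Add2=1  regs: r0:3,r1:1,r2:3,r3:6,r4:Add1,r5:Mul1
  c8: -  regs: r0:3,r1:1,r2:3,r3:6,r4:Add1,r5:Mul1
  c9: -  regs: r0:3,r1:1,r2:3,r3:6,r4:Add1,r5:Mul1
  c10: CDB Add1=-1  regs: r0:3,r1:1,r2:3,r3:6,r4:-1,r5:Mul1

STATUS = TAG Mul1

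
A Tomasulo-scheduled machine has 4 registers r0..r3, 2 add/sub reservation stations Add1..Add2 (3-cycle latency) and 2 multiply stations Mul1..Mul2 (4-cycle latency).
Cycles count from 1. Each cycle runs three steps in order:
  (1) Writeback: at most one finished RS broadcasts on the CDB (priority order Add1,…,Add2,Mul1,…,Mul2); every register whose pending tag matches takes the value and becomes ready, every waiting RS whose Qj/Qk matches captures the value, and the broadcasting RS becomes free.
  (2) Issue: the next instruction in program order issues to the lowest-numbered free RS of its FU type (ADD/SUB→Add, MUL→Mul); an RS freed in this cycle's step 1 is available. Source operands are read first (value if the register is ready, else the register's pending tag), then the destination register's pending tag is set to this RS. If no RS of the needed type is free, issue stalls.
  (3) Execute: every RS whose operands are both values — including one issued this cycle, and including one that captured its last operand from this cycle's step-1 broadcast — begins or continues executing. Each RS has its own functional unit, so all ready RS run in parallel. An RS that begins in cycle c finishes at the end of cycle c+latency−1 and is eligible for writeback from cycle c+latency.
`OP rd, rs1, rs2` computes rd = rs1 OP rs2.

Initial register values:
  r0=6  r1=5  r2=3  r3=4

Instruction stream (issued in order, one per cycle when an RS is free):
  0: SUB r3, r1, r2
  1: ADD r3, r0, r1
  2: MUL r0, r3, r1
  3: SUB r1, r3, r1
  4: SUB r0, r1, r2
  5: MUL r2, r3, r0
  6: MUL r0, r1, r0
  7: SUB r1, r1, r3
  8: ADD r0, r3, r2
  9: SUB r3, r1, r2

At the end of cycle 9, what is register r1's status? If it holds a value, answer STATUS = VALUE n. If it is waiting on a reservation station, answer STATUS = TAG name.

cycle 1: issue SUB r3<-Add1 // r0:6,r1:5,r2:3,r3:Add1
cycle 2: issue ADD r3<-Add2 // r0:6,r1:5,r2:3,r3:Add2
cycle 3: issue MUL r0<-Mul1 // r0:Mul1,r1:5,r2:3,r3:Add2
cycle 4: CDB Add1=2; issue SUB r1<-Add1 // r0:Mul1,r1:Add1,r2:3,r3:Add2
cycle 5: CDB Add2=11; issue SUB r0<-Add2 // r0:Add2,r1:Add1,r2:3,r3:11
cycle 6: issue MUL r2<-Mul2 // r0:Add2,r1:Add1,r2:Mul2,r3:11
cycle 7: stall // r0:Add2,r1:Add1,r2:Mul2,r3:11
cycle 8: CDB Add1=6; stall // r0:Add2,r1:6,r2:Mul2,r3:11
cycle 9: CDB Mul1=55; issue MUL r0<-Mul1 // r0:Mul1,r1:6,r2:Mul2,r3:11

STATUS = VALUE 6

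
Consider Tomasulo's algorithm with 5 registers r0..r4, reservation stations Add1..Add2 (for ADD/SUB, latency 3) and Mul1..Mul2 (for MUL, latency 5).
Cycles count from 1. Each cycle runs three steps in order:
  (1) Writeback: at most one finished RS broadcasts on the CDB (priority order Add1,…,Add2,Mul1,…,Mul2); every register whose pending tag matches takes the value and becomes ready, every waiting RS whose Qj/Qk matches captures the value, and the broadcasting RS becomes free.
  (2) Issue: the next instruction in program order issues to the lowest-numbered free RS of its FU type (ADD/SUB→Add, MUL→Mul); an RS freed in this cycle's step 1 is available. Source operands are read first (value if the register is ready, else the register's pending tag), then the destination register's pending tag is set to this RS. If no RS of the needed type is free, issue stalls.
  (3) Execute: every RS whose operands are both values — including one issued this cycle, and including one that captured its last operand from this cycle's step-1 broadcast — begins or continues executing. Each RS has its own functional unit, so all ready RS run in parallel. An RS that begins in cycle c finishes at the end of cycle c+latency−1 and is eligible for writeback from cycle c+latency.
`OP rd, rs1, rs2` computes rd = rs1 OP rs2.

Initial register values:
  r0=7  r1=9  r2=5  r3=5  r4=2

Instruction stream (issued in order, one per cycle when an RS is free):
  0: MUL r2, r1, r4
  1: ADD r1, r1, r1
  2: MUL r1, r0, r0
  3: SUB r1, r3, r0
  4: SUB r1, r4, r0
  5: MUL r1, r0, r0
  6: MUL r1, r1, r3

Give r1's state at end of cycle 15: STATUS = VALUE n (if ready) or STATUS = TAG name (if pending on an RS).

cycle 1: issue MUL r2<-Mul1 // r0:7,r1:9,r2:Mul1,r3:5,r4:2
cycle 2: issue ADD r1<-Add1 // r0:7,r1:Add1,r2:Mul1,r3:5,r4:2
cycle 3: issue MUL r1<-Mul2 // r0:7,r1:Mul2,r2:Mul1,r3:5,r4:2
cycle 4: issue SUB r1<-Add2 // r0:7,r1:Add2,r2:Mul1,r3:5,r4:2
cycle 5: CDB Add1=18; issue SUB r1<-Add1 // r0:7,r1:Add1,r2:Mul1,r3:5,r4:2
cycle 6: CDB Mul1=18; issue MUL r1<-Mul1 // r0:7,r1:Mul1,r2:18,r3:5,r4:2
cycle 7: CDB Add2=-2; stall // r0:7,r1:Mul1,r2:18,r3:5,r4:2
cycle 8: CDB Add1=-5; stall // r0:7,r1:Mul1,r2:18,r3:5,r4:2
cycle 9: CDB Mul2=49; issue MUL r1<-Mul2 // r0:7,r1:Mul2,r2:18,r3:5,r4:2
cycle 10: - // r0:7,r1:Mul2,r2:18,r3:5,r4:2
cycle 11: CDB Mul1=49 // r0:7,r1:Mul2,r2:18,r3:5,r4:2
cycle 12: - // r0:7,r1:Mul2,r2:18,r3:5,r4:2
cycle 13: - // r0:7,r1:Mul2,r2:18,r3:5,r4:2
cycle 14: - // r0:7,r1:Mul2,r2:18,r3:5,r4:2
cycle 15: - // r0:7,r1:Mul2,r2:18,r3:5,r4:2

STATUS = TAG Mul2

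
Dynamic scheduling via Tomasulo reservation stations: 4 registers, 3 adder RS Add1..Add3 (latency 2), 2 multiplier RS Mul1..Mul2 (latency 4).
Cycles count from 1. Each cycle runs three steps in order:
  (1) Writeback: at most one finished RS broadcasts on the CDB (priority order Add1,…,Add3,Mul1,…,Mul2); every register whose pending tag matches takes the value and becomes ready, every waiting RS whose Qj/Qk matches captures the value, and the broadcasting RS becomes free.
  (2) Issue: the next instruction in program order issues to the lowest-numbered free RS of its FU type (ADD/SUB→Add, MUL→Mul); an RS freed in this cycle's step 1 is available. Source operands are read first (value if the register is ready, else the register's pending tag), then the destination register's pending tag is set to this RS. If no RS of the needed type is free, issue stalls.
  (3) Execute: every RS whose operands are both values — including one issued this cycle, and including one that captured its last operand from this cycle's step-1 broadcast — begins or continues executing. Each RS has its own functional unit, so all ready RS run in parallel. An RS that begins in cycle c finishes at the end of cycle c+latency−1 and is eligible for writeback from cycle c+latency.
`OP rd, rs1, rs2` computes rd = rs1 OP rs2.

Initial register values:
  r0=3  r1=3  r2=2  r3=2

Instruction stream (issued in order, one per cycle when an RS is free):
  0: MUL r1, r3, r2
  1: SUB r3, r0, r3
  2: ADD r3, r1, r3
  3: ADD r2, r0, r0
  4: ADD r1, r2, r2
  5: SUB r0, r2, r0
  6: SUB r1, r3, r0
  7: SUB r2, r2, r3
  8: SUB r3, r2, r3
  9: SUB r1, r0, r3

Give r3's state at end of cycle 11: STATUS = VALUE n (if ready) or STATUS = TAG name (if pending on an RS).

c1: issue MUL r1<-Mul1 | r0:3,r1:Mul1,r2:2,r3:2
c2: issue SUB r3<-Add1 | r0:3,r1:Mul1,r2:2,r3:Add1
c3: issue ADD r3<-Add2 | r0:3,r1:Mul1,r2:2,r3:Add2
c4: CDB Add1=1; issue ADD r2<-Add1 | r0:3,r1:Mul1,r2:Add1,r3:Add2
c5: CDB Mul1=4; issue ADD r1<-Add3 | r0:3,r1:Add3,r2:Add1,r3:Add2
c6: CDB Add1=6; issue SUB r0<-Add1 | r0:Add1,r1:Add3,r2:6,r3:Add2
c7: CDB Add2=5; issue SUB r1<-Add2 | r0:Add1,r1:Add2,r2:6,r3:5
c8: CDB Add1=3; issue SUB r2<-Add1 | r0:3,r1:Add2,r2:Add1,r3:5
c9: CDB Add3=12; issue SUB r3<-Add3 | r0:3,r1:Add2,r2:Add1,r3:Add3
c10: CDB Add1=1; issue SUB r1<-Add1 | r0:3,r1:Add1,r2:1,r3:Add3
c11: CDB Add2=2 | r0:3,r1:Add1,r2:1,r3:Add3

STATUS = TAG Add3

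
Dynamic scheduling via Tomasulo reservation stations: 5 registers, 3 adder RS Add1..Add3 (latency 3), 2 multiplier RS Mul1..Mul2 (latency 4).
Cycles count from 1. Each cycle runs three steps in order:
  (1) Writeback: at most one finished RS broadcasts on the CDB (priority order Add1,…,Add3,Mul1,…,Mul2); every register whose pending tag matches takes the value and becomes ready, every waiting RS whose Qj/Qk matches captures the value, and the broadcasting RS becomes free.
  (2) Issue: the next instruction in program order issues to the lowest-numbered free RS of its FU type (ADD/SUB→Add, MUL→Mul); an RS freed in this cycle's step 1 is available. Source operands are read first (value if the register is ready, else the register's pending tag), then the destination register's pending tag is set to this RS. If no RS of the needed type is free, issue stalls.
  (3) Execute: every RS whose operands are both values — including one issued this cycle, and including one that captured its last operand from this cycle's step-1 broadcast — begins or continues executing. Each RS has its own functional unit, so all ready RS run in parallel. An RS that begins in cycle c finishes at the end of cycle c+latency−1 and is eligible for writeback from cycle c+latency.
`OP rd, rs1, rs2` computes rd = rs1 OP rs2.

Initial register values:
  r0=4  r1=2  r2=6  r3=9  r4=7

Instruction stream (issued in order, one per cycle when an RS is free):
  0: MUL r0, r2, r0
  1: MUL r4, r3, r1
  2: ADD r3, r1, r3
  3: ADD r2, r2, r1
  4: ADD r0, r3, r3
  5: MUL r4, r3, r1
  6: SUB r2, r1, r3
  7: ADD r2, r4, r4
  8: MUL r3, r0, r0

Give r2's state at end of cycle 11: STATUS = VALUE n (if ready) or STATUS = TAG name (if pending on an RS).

STATUS = TAG Add2

c1: issue MUL r0<-Mul1 | r0:Mul1,r1:2,r2:6,r3:9,r4:7
c2: issue MUL r4<-Mul2 | r0:Mul1,r1:2,r2:6,r3:9,r4:Mul2
c3: issue ADD r3<-Add1 | r0:Mul1,r1:2,r2:6,r3:Add1,r4:Mul2
c4: issue ADD r2<-Add2 | r0:Mul1,r1:2,r2:Add2,r3:Add1,r4:Mul2
c5: CDB Mul1=24; issue ADD r0<-Add3 | r0:Add3,r1:2,r2:Add2,r3:Add1,r4:Mul2
c6: CDB Add1=11; issue MUL r4<-Mul1 | r0:Add3,r1:2,r2:Add2,r3:11,r4:Mul1
c7: CDB Add2=8; issue SUB r2<-Add1 | r0:Add3,r1:2,r2:Add1,r3:11,r4:Mul1
c8: CDB Mul2=18; issue ADD r2<-Add2 | r0:Add3,r1:2,r2:Add2,r3:11,r4:Mul1
c9: CDB Add3=22; issue MUL r3<-Mul2 | r0:22,r1:2,r2:Add2,r3:Mul2,r4:Mul1
c10: CDB Add1=-9 | r0:22,r1:2,r2:Add2,r3:Mul2,r4:Mul1
c11: CDB Mul1=22 | r0:22,r1:2,r2:Add2,r3:Mul2,r4:22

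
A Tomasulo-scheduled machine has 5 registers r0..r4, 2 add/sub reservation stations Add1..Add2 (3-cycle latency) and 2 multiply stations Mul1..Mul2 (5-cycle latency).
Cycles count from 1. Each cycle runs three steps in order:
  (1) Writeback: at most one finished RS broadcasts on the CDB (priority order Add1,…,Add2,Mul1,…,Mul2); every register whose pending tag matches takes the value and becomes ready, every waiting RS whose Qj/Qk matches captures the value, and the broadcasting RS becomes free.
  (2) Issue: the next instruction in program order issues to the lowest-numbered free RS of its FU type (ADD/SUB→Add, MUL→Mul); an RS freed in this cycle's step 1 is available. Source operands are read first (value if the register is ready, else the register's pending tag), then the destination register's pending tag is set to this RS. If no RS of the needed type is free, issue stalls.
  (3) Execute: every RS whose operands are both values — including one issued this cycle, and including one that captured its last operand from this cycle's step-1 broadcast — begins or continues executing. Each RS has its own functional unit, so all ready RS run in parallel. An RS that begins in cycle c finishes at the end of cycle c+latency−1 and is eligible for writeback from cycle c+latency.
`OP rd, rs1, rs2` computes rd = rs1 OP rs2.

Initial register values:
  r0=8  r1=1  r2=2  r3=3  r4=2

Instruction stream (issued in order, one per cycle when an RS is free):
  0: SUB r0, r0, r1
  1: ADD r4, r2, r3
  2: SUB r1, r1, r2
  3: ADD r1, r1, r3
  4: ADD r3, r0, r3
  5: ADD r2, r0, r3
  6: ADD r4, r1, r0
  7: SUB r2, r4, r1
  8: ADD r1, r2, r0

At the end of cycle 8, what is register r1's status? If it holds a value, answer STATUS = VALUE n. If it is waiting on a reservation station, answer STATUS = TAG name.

STATUS = TAG Add2

  c1: issue SUB r0<-Add1  regs: r0:Add1,r1:1,r2:2,r3:3,r4:2
  c2: issue ADD r4<-Add2  regs: r0:Add1,r1:1,r2:2,r3:3,r4:Add2
  c3: stall  regs: r0:Add1,r1:1,r2:2,r3:3,r4:Add2
  c4: CDB Add1=7; issue SUB r1<-Add1  regs: r0:7,r1:Add1,r2:2,r3:3,r4:Add2
  c5: CDB Add2=5; issue ADD r1<-Add2  regs: r0:7,r1:Add2,r2:2,r3:3,r4:5
  c6: stall  regs: r0:7,r1:Add2,r2:2,r3:3,r4:5
  c7: CDB Add1=-1; issue ADD r3<-Add1  regs: r0:7,r1:Add2,r2:2,r3:Add1,r4:5
  c8: stall  regs: r0:7,r1:Add2,r2:2,r3:Add1,r4:5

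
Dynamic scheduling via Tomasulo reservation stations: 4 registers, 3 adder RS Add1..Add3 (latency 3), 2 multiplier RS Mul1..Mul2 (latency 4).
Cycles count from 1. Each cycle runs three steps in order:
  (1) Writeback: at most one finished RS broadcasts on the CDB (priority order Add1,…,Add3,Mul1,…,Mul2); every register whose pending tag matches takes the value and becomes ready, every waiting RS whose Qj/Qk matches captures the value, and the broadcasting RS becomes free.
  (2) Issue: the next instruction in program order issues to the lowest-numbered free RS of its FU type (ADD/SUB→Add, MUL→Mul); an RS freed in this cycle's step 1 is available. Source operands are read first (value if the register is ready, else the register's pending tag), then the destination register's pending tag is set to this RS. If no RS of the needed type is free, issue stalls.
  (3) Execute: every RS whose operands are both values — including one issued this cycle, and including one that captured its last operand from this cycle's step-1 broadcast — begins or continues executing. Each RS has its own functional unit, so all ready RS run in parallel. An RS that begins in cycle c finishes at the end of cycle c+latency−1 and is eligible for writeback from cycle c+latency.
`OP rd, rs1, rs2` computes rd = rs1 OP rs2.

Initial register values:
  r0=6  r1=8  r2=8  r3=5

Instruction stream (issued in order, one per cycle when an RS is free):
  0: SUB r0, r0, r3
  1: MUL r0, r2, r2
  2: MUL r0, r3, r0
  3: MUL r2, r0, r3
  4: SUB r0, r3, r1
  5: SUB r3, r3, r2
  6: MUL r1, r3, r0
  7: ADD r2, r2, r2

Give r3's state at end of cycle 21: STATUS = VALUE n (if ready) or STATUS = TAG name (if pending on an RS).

  c1: issue SUB r0<-Add1  regs: r0:Add1,r1:8,r2:8,r3:5
  c2: issue MUL r0<-Mul1  regs: r0:Mul1,r1:8,r2:8,r3:5
  c3: issue MUL r0<-Mul2  regs: r0:Mul2,r1:8,r2:8,r3:5
  c4: CDB Add1=1; stall  regs: r0:Mul2,r1:8,r2:8,r3:5
  c5: stall  regs: r0:Mul2,r1:8,r2:8,r3:5
  c6: CDB Mul1=64; issue MUL r2<-Mul1  regs: r0:Mul2,r1:8,r2:Mul1,r3:5
  c7: issue SUB r0<-Add1  regs: r0:Add1,r1:8,r2:Mul1,r3:5
  c8: issue SUB r3<-Add2  regs: r0:Add1,r1:8,r2:Mul1,r3:Add2
  c9: stall  regs: r0:Add1,r1:8,r2:Mul1,r3:Add2
  c10: CDB Add1=-3; stall  regs: r0:-3,r1:8,r2:Mul1,r3:Add2
  c11: CDB Mul2=320; issue MUL r1<-Mul2  regs: r0:-3,r1:Mul2,r2:Mul1,r3:Add2
  c12: issue ADD r2<-Add1  regs: r0:-3,r1:Mul2,r2:Add1,r3:Add2
  c13: -  regs: r0:-3,r1:Mul2,r2:Add1,r3:Add2
  c14: -  regs: r0:-3,r1:Mul2,r2:Add1,r3:Add2
  c15: CDB Mul1=1600  regs: r0:-3,r1:Mul2,r2:Add1,r3:Add2
  c16: -  regs: r0:-3,r1:Mul2,r2:Add1,r3:Add2
  c17: -  regs: r0:-3,r1:Mul2,r2:Add1,r3:Add2
  c18: CDB Add1=3200  regs: r0:-3,r1:Mul2,r2:3200,r3:Add2
  c19: CDB Add2=-1595  regs: r0:-3,r1:Mul2,r2:3200,r3:-1595
  c20: -  regs: r0:-3,r1:Mul2,r2:3200,r3:-1595
  c21: -  regs: r0:-3,r1:Mul2,r2:3200,r3:-1595

STATUS = VALUE -1595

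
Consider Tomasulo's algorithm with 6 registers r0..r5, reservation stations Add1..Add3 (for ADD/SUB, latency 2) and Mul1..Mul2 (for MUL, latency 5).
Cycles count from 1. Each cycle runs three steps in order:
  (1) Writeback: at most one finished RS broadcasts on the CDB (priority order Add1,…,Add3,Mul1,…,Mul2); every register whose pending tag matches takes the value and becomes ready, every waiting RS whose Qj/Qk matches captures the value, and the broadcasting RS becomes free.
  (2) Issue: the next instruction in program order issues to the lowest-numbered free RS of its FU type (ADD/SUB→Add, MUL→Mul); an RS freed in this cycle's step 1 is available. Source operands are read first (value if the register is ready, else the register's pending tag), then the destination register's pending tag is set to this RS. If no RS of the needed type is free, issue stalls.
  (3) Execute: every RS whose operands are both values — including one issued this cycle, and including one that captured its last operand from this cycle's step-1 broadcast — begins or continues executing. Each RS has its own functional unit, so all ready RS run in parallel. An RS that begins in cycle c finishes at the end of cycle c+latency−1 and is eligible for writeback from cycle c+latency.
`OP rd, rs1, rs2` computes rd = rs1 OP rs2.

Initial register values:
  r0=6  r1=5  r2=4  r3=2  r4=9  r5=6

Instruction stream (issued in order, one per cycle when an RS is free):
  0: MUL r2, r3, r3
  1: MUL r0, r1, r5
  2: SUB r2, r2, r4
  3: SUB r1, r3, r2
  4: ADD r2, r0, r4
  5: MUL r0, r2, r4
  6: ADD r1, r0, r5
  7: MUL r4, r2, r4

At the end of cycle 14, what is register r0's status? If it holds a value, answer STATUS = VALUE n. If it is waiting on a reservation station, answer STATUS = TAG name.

c1: issue MUL r2<-Mul1 | r0:6,r1:5,r2:Mul1,r3:2,r4:9,r5:6
c2: issue MUL r0<-Mul2 | r0:Mul2,r1:5,r2:Mul1,r3:2,r4:9,r5:6
c3: issue SUB r2<-Add1 | r0:Mul2,r1:5,r2:Add1,r3:2,r4:9,r5:6
c4: issue SUB r1<-Add2 | r0:Mul2,r1:Add2,r2:Add1,r3:2,r4:9,r5:6
c5: issue ADD r2<-Add3 | r0:Mul2,r1:Add2,r2:Add3,r3:2,r4:9,r5:6
c6: CDB Mul1=4; issue MUL r0<-Mul1 | r0:Mul1,r1:Add2,r2:Add3,r3:2,r4:9,r5:6
c7: CDB Mul2=30; stall | r0:Mul1,r1:Add2,r2:Add3,r3:2,r4:9,r5:6
c8: CDB Add1=-5; issue ADD r1<-Add1 | r0:Mul1,r1:Add1,r2:Add3,r3:2,r4:9,r5:6
c9: CDB Add3=39; issue MUL r4<-Mul2 | r0:Mul1,r1:Add1,r2:39,r3:2,r4:Mul2,r5:6
c10: CDB Add2=7 | r0:Mul1,r1:Add1,r2:39,r3:2,r4:Mul2,r5:6
c11: - | r0:Mul1,r1:Add1,r2:39,r3:2,r4:Mul2,r5:6
c12: - | r0:Mul1,r1:Add1,r2:39,r3:2,r4:Mul2,r5:6
c13: - | r0:Mul1,r1:Add1,r2:39,r3:2,r4:Mul2,r5:6
c14: CDB Mul1=351 | r0:351,r1:Add1,r2:39,r3:2,r4:Mul2,r5:6

STATUS = VALUE 351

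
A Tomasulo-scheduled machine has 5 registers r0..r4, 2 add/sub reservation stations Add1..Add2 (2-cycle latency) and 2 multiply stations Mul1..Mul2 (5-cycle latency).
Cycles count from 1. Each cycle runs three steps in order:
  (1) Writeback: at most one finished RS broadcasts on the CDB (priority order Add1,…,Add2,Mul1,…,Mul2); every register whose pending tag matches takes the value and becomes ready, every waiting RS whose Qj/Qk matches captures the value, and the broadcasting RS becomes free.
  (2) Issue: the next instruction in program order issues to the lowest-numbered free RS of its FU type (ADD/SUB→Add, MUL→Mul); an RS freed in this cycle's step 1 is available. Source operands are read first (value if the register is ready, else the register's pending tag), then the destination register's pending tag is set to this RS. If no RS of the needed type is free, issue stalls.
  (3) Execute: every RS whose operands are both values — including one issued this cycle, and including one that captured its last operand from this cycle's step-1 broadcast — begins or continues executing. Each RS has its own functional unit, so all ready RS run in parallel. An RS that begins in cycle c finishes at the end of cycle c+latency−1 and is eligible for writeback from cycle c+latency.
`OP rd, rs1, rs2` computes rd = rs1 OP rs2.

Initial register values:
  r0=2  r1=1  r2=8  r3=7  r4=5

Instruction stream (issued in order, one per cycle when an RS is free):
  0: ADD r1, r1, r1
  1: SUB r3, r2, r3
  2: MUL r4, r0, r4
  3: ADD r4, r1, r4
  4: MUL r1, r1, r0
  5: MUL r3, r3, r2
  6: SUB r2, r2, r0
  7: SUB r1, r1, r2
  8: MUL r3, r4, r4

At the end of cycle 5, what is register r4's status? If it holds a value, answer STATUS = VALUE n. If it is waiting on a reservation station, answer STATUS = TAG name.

STATUS = TAG Add1

c1: issue ADD r1<-Add1 | r0:2,r1:Add1,r2:8,r3:7,r4:5
c2: issue SUB r3<-Add2 | r0:2,r1:Add1,r2:8,r3:Add2,r4:5
c3: CDB Add1=2; issue MUL r4<-Mul1 | r0:2,r1:2,r2:8,r3:Add2,r4:Mul1
c4: CDB Add2=1; issue ADD r4<-Add1 | r0:2,r1:2,r2:8,r3:1,r4:Add1
c5: issue MUL r1<-Mul2 | r0:2,r1:Mul2,r2:8,r3:1,r4:Add1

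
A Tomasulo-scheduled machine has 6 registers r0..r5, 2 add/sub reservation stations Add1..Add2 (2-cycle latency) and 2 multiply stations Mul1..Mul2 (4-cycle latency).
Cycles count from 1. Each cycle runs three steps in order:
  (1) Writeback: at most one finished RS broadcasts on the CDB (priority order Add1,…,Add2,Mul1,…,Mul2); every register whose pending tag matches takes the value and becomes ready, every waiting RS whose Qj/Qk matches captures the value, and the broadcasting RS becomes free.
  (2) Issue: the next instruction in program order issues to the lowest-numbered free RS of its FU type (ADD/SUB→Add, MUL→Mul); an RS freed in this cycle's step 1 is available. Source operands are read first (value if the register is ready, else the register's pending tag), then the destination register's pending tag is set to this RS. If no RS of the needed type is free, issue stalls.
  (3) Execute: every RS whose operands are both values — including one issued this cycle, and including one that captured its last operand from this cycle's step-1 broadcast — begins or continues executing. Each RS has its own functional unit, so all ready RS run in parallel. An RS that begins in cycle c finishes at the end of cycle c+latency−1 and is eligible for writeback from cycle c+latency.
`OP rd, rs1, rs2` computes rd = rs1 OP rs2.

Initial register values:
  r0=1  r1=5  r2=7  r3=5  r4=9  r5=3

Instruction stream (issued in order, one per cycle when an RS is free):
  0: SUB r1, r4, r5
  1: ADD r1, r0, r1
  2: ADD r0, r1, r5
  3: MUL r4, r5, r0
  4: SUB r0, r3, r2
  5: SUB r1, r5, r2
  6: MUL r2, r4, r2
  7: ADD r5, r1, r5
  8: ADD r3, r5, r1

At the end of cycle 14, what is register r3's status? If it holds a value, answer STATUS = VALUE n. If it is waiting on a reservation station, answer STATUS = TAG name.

STATUS = VALUE -5

  c1: issue SUB r1<-Add1  regs: r0:1,r1:Add1,r2:7,r3:5,r4:9,r5:3
  c2: issue ADD r1<-Add2  regs: r0:1,r1:Add2,r2:7,r3:5,r4:9,r5:3
  c3: CDB Add1=6; issue ADD r0<-Add1  regs: r0:Add1,r1:Add2,r2:7,r3:5,r4:9,r5:3
  c4: issue MUL r4<-Mul1  regs: r0:Add1,r1:Add2,r2:7,r3:5,r4:Mul1,r5:3
  c5: CDB Add2=7; issue SUB r0<-Add2  regs: r0:Add2,r1:7,r2:7,r3:5,r4:Mul1,r5:3
  c6: stall  regs: r0:Add2,r1:7,r2:7,r3:5,r4:Mul1,r5:3
  c7: CDB Add1=10; issue SUB r1<-Add1  regs: r0:Add2,r1:Add1,r2:7,r3:5,r4:Mul1,r5:3
  c8: CDB Add2=-2; issue MUL r2<-Mul2  regs: r0:-2,r1:Add1,r2:Mul2,r3:5,r4:Mul1,r5:3
  c9: CDB Add1=-4; issue ADD r5<-Add1  regs: r0:-2,r1:-4,r2:Mul2,r3:5,r4:Mul1,r5:Add1
  c10: issue ADD r3<-Add2  regs: r0:-2,r1:-4,r2:Mul2,r3:Add2,r4:Mul1,r5:Add1
  c11: CDB Add1=-1  regs: r0:-2,r1:-4,r2:Mul2,r3:Add2,r4:Mul1,r5:-1
  c12: CDB Mul1=30  regs: r0:-2,r1:-4,r2:Mul2,r3:Add2,r4:30,r5:-1
  c13: CDB Add2=-5  regs: r0:-2,r1:-4,r2:Mul2,r3:-5,r4:30,r5:-1
  c14: -  regs: r0:-2,r1:-4,r2:Mul2,r3:-5,r4:30,r5:-1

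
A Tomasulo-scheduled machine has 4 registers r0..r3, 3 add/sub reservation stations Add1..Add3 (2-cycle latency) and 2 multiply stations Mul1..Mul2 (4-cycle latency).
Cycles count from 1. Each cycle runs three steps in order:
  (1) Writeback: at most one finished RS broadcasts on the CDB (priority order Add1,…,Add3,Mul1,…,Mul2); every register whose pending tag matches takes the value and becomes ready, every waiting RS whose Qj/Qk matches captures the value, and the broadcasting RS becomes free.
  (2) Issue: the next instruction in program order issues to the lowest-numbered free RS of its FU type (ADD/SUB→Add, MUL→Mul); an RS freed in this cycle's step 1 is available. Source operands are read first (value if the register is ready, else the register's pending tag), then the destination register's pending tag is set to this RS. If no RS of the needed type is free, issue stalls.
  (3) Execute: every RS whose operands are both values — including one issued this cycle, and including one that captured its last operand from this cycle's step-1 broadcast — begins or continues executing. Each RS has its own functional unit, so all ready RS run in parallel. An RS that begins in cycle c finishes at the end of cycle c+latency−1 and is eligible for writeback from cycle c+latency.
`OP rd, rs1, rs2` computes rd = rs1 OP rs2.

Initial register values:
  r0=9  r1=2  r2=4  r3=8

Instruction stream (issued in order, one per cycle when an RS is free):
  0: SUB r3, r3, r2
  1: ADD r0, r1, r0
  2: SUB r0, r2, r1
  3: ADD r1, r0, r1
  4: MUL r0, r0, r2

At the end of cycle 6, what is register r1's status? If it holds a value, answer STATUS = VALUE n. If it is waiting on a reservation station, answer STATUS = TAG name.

cycle 1: issue SUB r3<-Add1 // r0:9,r1:2,r2:4,r3:Add1
cycle 2: issue ADD r0<-Add2 // r0:Add2,r1:2,r2:4,r3:Add1
cycle 3: CDB Add1=4; issue SUB r0<-Add1 // r0:Add1,r1:2,r2:4,r3:4
cycle 4: CDB Add2=11; issue ADD r1<-Add2 // r0:Add1,r1:Add2,r2:4,r3:4
cycle 5: CDB Add1=2; issue MUL r0<-Mul1 // r0:Mul1,r1:Add2,r2:4,r3:4
cycle 6: - // r0:Mul1,r1:Add2,r2:4,r3:4

STATUS = TAG Add2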